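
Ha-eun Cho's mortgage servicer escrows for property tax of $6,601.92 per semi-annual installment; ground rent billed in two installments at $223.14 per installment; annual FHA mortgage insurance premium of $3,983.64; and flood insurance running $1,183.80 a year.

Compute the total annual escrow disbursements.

$18,817.56

Property tax: $6,601.92 × 2 = $13,203.84 annually
Ground rent: $223.14 × 2 = $446.28 annually
FHA mortgage insurance premium: $3,983.64 annually
Flood insurance: $1,183.80 annually
Total annual escrow = $18,817.56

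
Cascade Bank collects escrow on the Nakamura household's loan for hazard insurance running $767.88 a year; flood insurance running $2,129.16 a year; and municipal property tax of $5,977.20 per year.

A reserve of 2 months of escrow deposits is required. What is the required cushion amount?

$1,479.04

Hazard insurance = $767.88 annually
Flood insurance = $2,129.16 annually
Municipal property tax = $5,977.20 annually
Combined annual = $767.88 + $2,129.16 + $5,977.20 = $8,874.24
Monthly escrow = $8,874.24 / 12 = $739.52
Reserve = 2 × $739.52 = $1,479.04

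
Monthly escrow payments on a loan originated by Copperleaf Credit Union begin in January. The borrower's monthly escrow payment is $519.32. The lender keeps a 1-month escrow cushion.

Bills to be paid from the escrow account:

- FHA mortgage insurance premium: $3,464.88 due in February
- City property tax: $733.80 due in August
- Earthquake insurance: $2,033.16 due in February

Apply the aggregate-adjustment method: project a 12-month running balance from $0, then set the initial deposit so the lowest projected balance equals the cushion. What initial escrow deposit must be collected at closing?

$4,978.72

Cushion = 1 × $519.32 = $519.32
Trial balance (start $0, +$519.32 each month, − disbursements):
  Jan: +$519.32 → $519.32
  Feb: +$519.32 − $5,498.04 → -$4,459.40
  Mar: +$519.32 → -$3,940.08
  Apr: +$519.32 → -$3,420.76
  May: +$519.32 → -$2,901.44
  Jun: +$519.32 → -$2,382.12
  Jul: +$519.32 → -$1,862.80
  Aug: +$519.32 − $733.80 → -$2,077.28
  Sep: +$519.32 → -$1,557.96
  Oct: +$519.32 → -$1,038.64
  Nov: +$519.32 → -$519.32
  Dec: +$519.32 → $0.00
Lowest trial balance = -$4,459.40 (Feb)
Initial deposit = cushion − low point = $519.32 − (-$4,459.40) = $4,978.72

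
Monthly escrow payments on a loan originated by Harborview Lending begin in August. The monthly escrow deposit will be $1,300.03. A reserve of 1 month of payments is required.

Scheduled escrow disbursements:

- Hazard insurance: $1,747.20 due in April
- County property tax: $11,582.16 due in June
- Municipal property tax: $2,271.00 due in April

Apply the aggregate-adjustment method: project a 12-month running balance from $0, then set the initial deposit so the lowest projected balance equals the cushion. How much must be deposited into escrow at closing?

$2,600.06

Cushion = 1 × $1,300.03 = $1,300.03
Trial balance (start $0, +$1,300.03 each month, − disbursements):
  Aug: +$1,300.03 → $1,300.03
  Sep: +$1,300.03 → $2,600.06
  Oct: +$1,300.03 → $3,900.09
  Nov: +$1,300.03 → $5,200.12
  Dec: +$1,300.03 → $6,500.15
  Jan: +$1,300.03 → $7,800.18
  Feb: +$1,300.03 → $9,100.21
  Mar: +$1,300.03 → $10,400.24
  Apr: +$1,300.03 − $4,018.20 → $7,682.07
  May: +$1,300.03 → $8,982.10
  Jun: +$1,300.03 − $11,582.16 → -$1,300.03
  Jul: +$1,300.03 → $0.00
Lowest trial balance = -$1,300.03 (Jun)
Initial deposit = cushion − low point = $1,300.03 − (-$1,300.03) = $2,600.06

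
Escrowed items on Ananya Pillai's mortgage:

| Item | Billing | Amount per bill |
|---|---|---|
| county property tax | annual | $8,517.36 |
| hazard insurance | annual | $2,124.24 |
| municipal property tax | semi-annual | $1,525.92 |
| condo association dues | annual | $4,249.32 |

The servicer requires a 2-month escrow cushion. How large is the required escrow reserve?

County property tax — $8,517.36/yr
Hazard insurance — $2,124.24/yr
Municipal property tax — $1,525.92 × 2 = $3,051.84/yr
Condo association dues — $4,249.32/yr
Total annual escrow = $8,517.36 + $2,124.24 + $3,051.84 + $4,249.32 = $17,942.76
Base monthly escrow = $17,942.76 ÷ 12 = $1,495.23
Cushion = 2 × $1,495.23 = $2,990.46

$2,990.46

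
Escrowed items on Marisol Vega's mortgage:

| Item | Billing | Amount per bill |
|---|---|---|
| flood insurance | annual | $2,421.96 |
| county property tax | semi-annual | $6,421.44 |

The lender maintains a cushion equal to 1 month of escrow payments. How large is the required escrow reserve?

Flood insurance: $2,421.96 per year
County property tax: $6,421.44 × 2 = $12,842.88 per year
Total per year = $15,264.84
Base monthly escrow = $15,264.84 / 12 = $1,272.07
Cushion = 1 × $1,272.07 = $1,272.07

$1,272.07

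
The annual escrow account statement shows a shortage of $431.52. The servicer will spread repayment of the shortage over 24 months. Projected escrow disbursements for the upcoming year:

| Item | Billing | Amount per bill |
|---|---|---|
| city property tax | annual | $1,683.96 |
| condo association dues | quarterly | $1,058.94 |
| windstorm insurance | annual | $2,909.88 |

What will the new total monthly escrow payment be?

$753.78

City property tax: $1,683.96 annually
Condo association dues: $1,058.94 × 4 = $4,235.76 annually
Windstorm insurance: $2,909.88 annually
Yearly total = $1,683.96 + $4,235.76 + $2,909.88 = $8,829.60
Base monthly escrow = $8,829.60 / 12 = $735.80
Shortage spread = $431.52 ÷ 24 = $17.98/mo
New monthly escrow = $735.80 + $17.98 = $753.78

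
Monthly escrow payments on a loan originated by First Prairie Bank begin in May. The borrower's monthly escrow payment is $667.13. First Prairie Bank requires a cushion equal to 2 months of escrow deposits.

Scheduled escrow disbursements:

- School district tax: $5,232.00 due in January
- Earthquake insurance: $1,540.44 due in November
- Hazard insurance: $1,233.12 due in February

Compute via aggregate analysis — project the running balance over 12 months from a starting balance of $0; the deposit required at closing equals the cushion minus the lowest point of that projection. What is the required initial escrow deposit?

Cushion = 2 × $667.13 = $1,334.26
Trial balance (start $0, +$667.13 each month, − disbursements):
  May: +$667.13 → $667.13
  Jun: +$667.13 → $1,334.26
  Jul: +$667.13 → $2,001.39
  Aug: +$667.13 → $2,668.52
  Sep: +$667.13 → $3,335.65
  Oct: +$667.13 → $4,002.78
  Nov: +$667.13 − $1,540.44 → $3,129.47
  Dec: +$667.13 → $3,796.60
  Jan: +$667.13 − $5,232.00 → -$768.27
  Feb: +$667.13 − $1,233.12 → -$1,334.26
  Mar: +$667.13 → -$667.13
  Apr: +$667.13 → $0.00
Lowest trial balance = -$1,334.26 (Feb)
Initial deposit = cushion − low point = $1,334.26 − (-$1,334.26) = $2,668.52

$2,668.52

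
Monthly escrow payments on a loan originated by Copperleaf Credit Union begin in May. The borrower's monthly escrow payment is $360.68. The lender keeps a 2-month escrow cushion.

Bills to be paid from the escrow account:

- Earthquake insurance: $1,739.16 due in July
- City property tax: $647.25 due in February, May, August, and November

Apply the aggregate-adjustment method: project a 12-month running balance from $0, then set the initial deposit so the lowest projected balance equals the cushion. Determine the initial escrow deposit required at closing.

Cushion = 2 × $360.68 = $721.36
Trial balance (start $0, +$360.68 each month, − disbursements):
  May: +$360.68 − $647.25 → -$286.57
  Jun: +$360.68 → $74.11
  Jul: +$360.68 − $1,739.16 → -$1,304.37
  Aug: +$360.68 − $647.25 → -$1,590.94
  Sep: +$360.68 → -$1,230.26
  Oct: +$360.68 → -$869.58
  Nov: +$360.68 − $647.25 → -$1,156.15
  Dec: +$360.68 → -$795.47
  Jan: +$360.68 → -$434.79
  Feb: +$360.68 − $647.25 → -$721.36
  Mar: +$360.68 → -$360.68
  Apr: +$360.68 → $0.00
Lowest trial balance = -$1,590.94 (Aug)
Initial deposit = cushion − low point = $721.36 − (-$1,590.94) = $2,312.30

$2,312.30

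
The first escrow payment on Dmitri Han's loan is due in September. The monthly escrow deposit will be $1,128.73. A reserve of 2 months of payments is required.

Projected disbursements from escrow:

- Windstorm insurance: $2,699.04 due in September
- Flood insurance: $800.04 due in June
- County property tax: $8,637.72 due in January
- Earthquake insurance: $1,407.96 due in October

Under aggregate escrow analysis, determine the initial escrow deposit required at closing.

Cushion = 2 × $1,128.73 = $2,257.46
Trial balance (start $0, +$1,128.73 each month, − disbursements):
  Sep: +$1,128.73 − $2,699.04 → -$1,570.31
  Oct: +$1,128.73 − $1,407.96 → -$1,849.54
  Nov: +$1,128.73 → -$720.81
  Dec: +$1,128.73 → $407.92
  Jan: +$1,128.73 − $8,637.72 → -$7,101.07
  Feb: +$1,128.73 → -$5,972.34
  Mar: +$1,128.73 → -$4,843.61
  Apr: +$1,128.73 → -$3,714.88
  May: +$1,128.73 → -$2,586.15
  Jun: +$1,128.73 − $800.04 → -$2,257.46
  Jul: +$1,128.73 → -$1,128.73
  Aug: +$1,128.73 → $0.00
Lowest trial balance = -$7,101.07 (Jan)
Initial deposit = cushion − low point = $2,257.46 − (-$7,101.07) = $9,358.53

$9,358.53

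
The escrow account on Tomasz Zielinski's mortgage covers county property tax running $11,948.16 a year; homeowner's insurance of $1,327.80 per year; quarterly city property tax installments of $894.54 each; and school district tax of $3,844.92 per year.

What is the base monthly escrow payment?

County property tax = $11,948.16/yr
Homeowner's insurance = $1,327.80/yr
City property tax = $894.54 × 4 = $3,578.16/yr
School district tax = $3,844.92/yr
Annual escrow total = $11,948.16 + $1,327.80 + $3,578.16 + $3,844.92 = $20,699.04
Monthly = $20,699.04 ÷ 12 = $1,724.92

$1,724.92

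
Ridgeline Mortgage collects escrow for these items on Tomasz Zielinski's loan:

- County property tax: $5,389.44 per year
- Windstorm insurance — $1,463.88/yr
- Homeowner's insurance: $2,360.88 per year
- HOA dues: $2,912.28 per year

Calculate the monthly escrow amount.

County property tax: $5,389.44 per year
Windstorm insurance: $1,463.88 per year
Homeowner's insurance: $2,360.88 per year
HOA dues: $2,912.28 per year
Annual escrow total = $12,126.48
Per month = $12,126.48 ÷ 12 = $1,010.54

$1,010.54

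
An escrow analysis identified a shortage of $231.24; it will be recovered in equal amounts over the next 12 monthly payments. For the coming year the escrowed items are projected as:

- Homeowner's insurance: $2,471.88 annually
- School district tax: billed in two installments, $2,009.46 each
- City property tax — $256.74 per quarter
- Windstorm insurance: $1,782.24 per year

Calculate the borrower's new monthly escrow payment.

$794.27

Homeowner's insurance = $2,471.88/yr
School district tax = $2,009.46 × 2 = $4,018.92/yr
City property tax = $256.74 × 4 = $1,026.96/yr
Windstorm insurance = $1,782.24/yr
Combined annual = $9,300.00
Monthly = $9,300.00 / 12 = $775.00
Shortage spread = $231.24 / 12 = $19.27/mo
Adjusted monthly = $775.00 + $19.27 = $794.27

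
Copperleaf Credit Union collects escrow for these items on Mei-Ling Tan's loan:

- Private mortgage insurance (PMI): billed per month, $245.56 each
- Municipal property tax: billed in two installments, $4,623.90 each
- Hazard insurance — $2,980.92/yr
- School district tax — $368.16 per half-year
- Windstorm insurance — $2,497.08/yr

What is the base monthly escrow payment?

$1,534.07

Private mortgage insurance (PMI): $245.56 × 12 = $2,946.72 per year
Municipal property tax: $4,623.90 × 2 = $9,247.80 per year
Hazard insurance: $2,980.92 per year
School district tax: $368.16 × 2 = $736.32 per year
Windstorm insurance: $2,497.08 per year
Total per year = $2,946.72 + $9,247.80 + $2,980.92 + $736.32 + $2,497.08 = $18,408.84
Monthly escrow = $18,408.84 / 12 = $1,534.07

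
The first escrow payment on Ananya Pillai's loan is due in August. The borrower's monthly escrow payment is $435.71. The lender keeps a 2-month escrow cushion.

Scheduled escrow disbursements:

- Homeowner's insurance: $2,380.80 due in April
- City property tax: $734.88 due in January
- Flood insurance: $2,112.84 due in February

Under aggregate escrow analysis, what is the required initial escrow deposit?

Cushion = 2 × $435.71 = $871.42
Trial balance (start $0, +$435.71 each month, − disbursements):
  Aug: +$435.71 → $435.71
  Sep: +$435.71 → $871.42
  Oct: +$435.71 → $1,307.13
  Nov: +$435.71 → $1,742.84
  Dec: +$435.71 → $2,178.55
  Jan: +$435.71 − $734.88 → $1,879.38
  Feb: +$435.71 − $2,112.84 → $202.25
  Mar: +$435.71 → $637.96
  Apr: +$435.71 − $2,380.80 → -$1,307.13
  May: +$435.71 → -$871.42
  Jun: +$435.71 → -$435.71
  Jul: +$435.71 → $0.00
Lowest trial balance = -$1,307.13 (Apr)
Initial deposit = cushion − low point = $871.42 − (-$1,307.13) = $2,178.55

$2,178.55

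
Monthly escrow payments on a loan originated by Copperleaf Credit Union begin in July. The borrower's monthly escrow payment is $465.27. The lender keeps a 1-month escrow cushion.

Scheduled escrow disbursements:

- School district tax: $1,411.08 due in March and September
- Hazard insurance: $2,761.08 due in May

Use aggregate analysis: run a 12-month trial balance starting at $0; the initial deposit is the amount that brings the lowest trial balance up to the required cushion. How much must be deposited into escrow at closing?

$930.54

Cushion = 1 × $465.27 = $465.27
Trial balance (start $0, +$465.27 each month, − disbursements):
  Jul: +$465.27 → $465.27
  Aug: +$465.27 → $930.54
  Sep: +$465.27 − $1,411.08 → -$15.27
  Oct: +$465.27 → $450.00
  Nov: +$465.27 → $915.27
  Dec: +$465.27 → $1,380.54
  Jan: +$465.27 → $1,845.81
  Feb: +$465.27 → $2,311.08
  Mar: +$465.27 − $1,411.08 → $1,365.27
  Apr: +$465.27 → $1,830.54
  May: +$465.27 − $2,761.08 → -$465.27
  Jun: +$465.27 → $0.00
Lowest trial balance = -$465.27 (May)
Initial deposit = cushion − low point = $465.27 − (-$465.27) = $930.54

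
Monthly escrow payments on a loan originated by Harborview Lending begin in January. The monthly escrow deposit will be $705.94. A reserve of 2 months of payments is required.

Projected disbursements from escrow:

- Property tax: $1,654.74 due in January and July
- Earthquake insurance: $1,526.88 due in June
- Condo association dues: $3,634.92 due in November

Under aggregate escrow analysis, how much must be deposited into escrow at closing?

$2,360.68

Cushion = 2 × $705.94 = $1,411.88
Trial balance (start $0, +$705.94 each month, − disbursements):
  Jan: +$705.94 − $1,654.74 → -$948.80
  Feb: +$705.94 → -$242.86
  Mar: +$705.94 → $463.08
  Apr: +$705.94 → $1,169.02
  May: +$705.94 → $1,874.96
  Jun: +$705.94 − $1,526.88 → $1,054.02
  Jul: +$705.94 − $1,654.74 → $105.22
  Aug: +$705.94 → $811.16
  Sep: +$705.94 → $1,517.10
  Oct: +$705.94 → $2,223.04
  Nov: +$705.94 − $3,634.92 → -$705.94
  Dec: +$705.94 → $0.00
Lowest trial balance = -$948.80 (Jan)
Initial deposit = cushion − low point = $1,411.88 − (-$948.80) = $2,360.68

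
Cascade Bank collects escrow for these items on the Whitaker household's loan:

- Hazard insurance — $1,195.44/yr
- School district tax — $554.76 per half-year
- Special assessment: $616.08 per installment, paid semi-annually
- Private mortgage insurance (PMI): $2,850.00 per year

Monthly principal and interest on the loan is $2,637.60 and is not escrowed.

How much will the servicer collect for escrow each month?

$532.26

Hazard insurance = $1,195.44 per year
School district tax = $554.76 × 2 = $1,109.52 per year
Special assessment = $616.08 × 2 = $1,232.16 per year
Private mortgage insurance (PMI) = $2,850.00 per year
Total per year = $1,195.44 + $1,109.52 + $1,232.16 + $2,850.00 = $6,387.12
Monthly = $6,387.12 ÷ 12 = $532.26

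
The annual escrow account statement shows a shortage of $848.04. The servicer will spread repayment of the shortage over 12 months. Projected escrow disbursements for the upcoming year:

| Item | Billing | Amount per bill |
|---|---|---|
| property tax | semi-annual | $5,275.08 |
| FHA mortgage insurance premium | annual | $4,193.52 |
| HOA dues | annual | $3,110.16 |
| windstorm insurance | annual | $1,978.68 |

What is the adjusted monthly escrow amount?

$1,723.38

Property tax — $5,275.08 × 2 = $10,550.16 per year
FHA mortgage insurance premium — $4,193.52 per year
HOA dues — $3,110.16 per year
Windstorm insurance — $1,978.68 per year
Yearly total = $10,550.16 + $4,193.52 + $3,110.16 + $1,978.68 = $19,832.52
Per month = $19,832.52 / 12 = $1,652.71
Shortage spread = $848.04 / 12 = $70.67/mo
New monthly escrow = $1,652.71 + $70.67 = $1,723.38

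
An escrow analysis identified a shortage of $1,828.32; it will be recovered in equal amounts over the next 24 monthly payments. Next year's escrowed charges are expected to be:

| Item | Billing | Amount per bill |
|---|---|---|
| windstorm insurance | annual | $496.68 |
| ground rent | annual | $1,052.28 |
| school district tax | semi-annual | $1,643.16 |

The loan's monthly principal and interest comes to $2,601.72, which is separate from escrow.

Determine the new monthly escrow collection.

$479.12

Windstorm insurance: $496.68 per year
Ground rent: $1,052.28 per year
School district tax: $1,643.16 × 2 = $3,286.32 per year
Yearly total = $496.68 + $1,052.28 + $3,286.32 = $4,835.28
Per month = $4,835.28 ÷ 12 = $402.94
Shortage spread = $1,828.32 ÷ 24 = $76.18/mo
Adjusted monthly = $402.94 + $76.18 = $479.12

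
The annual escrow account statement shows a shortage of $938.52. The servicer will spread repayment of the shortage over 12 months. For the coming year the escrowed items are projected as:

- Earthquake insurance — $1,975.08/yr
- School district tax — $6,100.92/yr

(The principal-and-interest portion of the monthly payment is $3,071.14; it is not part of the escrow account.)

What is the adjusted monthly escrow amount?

Earthquake insurance = $1,975.08
School district tax = $6,100.92
Yearly total = $1,975.08 + $6,100.92 = $8,076.00
Base monthly escrow = $8,076.00 ÷ 12 = $673.00
Monthly shortage recovery: $938.52 ÷ 12 = $78.21
New monthly escrow = $673.00 + $78.21 = $751.21

$751.21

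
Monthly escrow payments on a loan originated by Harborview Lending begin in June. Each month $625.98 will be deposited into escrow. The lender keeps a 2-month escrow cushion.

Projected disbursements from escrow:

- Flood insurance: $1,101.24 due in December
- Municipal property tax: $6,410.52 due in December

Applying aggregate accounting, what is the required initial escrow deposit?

$4,381.86

Cushion = 2 × $625.98 = $1,251.96
Trial balance (start $0, +$625.98 each month, − disbursements):
  Jun: +$625.98 → $625.98
  Jul: +$625.98 → $1,251.96
  Aug: +$625.98 → $1,877.94
  Sep: +$625.98 → $2,503.92
  Oct: +$625.98 → $3,129.90
  Nov: +$625.98 → $3,755.88
  Dec: +$625.98 − $7,511.76 → -$3,129.90
  Jan: +$625.98 → -$2,503.92
  Feb: +$625.98 → -$1,877.94
  Mar: +$625.98 → -$1,251.96
  Apr: +$625.98 → -$625.98
  May: +$625.98 → $0.00
Lowest trial balance = -$3,129.90 (Dec)
Initial deposit = cushion − low point = $1,251.96 − (-$3,129.90) = $4,381.86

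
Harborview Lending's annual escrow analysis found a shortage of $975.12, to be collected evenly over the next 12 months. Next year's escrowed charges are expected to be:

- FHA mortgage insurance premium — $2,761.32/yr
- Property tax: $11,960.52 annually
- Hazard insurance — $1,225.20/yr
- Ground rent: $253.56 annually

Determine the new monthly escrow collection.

FHA mortgage insurance premium: $2,761.32/yr
Property tax: $11,960.52/yr
Hazard insurance: $1,225.20/yr
Ground rent: $253.56/yr
Total per year = $2,761.32 + $11,960.52 + $1,225.20 + $253.56 = $16,200.60
Monthly = $16,200.60 ÷ 12 = $1,350.05
Shortage spread = $975.12 / 12 = $81.26/mo
Adjusted monthly = $1,350.05 + $81.26 = $1,431.31

$1,431.31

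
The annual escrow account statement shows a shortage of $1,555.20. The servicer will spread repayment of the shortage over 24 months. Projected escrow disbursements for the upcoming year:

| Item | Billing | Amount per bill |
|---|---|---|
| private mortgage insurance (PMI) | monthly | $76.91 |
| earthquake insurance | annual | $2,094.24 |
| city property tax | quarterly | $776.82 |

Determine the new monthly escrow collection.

$575.17

Private mortgage insurance (PMI): $76.91 × 12 = $922.92 per year
Earthquake insurance: $2,094.24 per year
City property tax: $776.82 × 4 = $3,107.28 per year
Annual escrow total = $922.92 + $2,094.24 + $3,107.28 = $6,124.44
Base monthly escrow = $6,124.44 ÷ 12 = $510.37
Shortage spread = $1,555.20 / 24 = $64.80/mo
New monthly escrow = $510.37 + $64.80 = $575.17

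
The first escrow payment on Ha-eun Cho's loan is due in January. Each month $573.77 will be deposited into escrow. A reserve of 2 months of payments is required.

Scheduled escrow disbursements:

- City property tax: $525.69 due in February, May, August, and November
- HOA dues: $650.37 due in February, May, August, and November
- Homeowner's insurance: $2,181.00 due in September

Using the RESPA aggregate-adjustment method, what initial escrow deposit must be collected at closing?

Cushion = 2 × $573.77 = $1,147.54
Trial balance (start $0, +$573.77 each month, − disbursements):
  Jan: +$573.77 → $573.77
  Feb: +$573.77 − $1,176.06 → -$28.52
  Mar: +$573.77 → $545.25
  Apr: +$573.77 → $1,119.02
  May: +$573.77 − $1,176.06 → $516.73
  Jun: +$573.77 → $1,090.50
  Jul: +$573.77 → $1,664.27
  Aug: +$573.77 − $1,176.06 → $1,061.98
  Sep: +$573.77 − $2,181.00 → -$545.25
  Oct: +$573.77 → $28.52
  Nov: +$573.77 − $1,176.06 → -$573.77
  Dec: +$573.77 → $0.00
Lowest trial balance = -$573.77 (Nov)
Initial deposit = cushion − low point = $1,147.54 − (-$573.77) = $1,721.31

$1,721.31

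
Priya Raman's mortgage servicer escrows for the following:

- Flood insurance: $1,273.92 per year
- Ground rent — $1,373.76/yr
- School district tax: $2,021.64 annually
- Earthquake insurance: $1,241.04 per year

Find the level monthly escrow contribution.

Flood insurance = $1,273.92 annually
Ground rent = $1,373.76 annually
School district tax = $2,021.64 annually
Earthquake insurance = $1,241.04 annually
Annual escrow total = $1,273.92 + $1,373.76 + $2,021.64 + $1,241.04 = $5,910.36
Monthly escrow = $5,910.36 ÷ 12 = $492.53

$492.53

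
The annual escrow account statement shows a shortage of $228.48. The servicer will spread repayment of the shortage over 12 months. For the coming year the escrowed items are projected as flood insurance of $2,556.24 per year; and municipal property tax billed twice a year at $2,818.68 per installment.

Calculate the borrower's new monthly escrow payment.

$701.84

Flood insurance = $2,556.24/yr
Municipal property tax = $2,818.68 × 2 = $5,637.36/yr
Combined annual = $2,556.24 + $5,637.36 = $8,193.60
Base monthly escrow = $8,193.60 ÷ 12 = $682.80
Shortage spread = $228.48 ÷ 12 = $19.04/mo
New monthly escrow = $682.80 + $19.04 = $701.84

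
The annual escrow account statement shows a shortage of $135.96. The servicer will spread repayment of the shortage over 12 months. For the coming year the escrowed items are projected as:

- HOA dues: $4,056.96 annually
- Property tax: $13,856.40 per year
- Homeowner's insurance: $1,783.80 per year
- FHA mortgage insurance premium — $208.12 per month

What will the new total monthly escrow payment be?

HOA dues: $4,056.96
Property tax: $13,856.40
Homeowner's insurance: $1,783.80
FHA mortgage insurance premium: $208.12 × 12 = $2,497.44
Total annual escrow = $4,056.96 + $13,856.40 + $1,783.80 + $2,497.44 = $22,194.60
Per month = $22,194.60 ÷ 12 = $1,849.55
Shortage spread = $135.96 / 12 = $11.33/mo
New monthly escrow = $1,849.55 + $11.33 = $1,860.88

$1,860.88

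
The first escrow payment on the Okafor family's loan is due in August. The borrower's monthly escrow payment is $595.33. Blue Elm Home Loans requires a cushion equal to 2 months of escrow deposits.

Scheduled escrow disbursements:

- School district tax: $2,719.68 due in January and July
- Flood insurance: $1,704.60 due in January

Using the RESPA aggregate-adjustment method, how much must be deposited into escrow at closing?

Cushion = 2 × $595.33 = $1,190.66
Trial balance (start $0, +$595.33 each month, − disbursements):
  Aug: +$595.33 → $595.33
  Sep: +$595.33 → $1,190.66
  Oct: +$595.33 → $1,785.99
  Nov: +$595.33 → $2,381.32
  Dec: +$595.33 → $2,976.65
  Jan: +$595.33 − $4,424.28 → -$852.30
  Feb: +$595.33 → -$256.97
  Mar: +$595.33 → $338.36
  Apr: +$595.33 → $933.69
  May: +$595.33 → $1,529.02
  Jun: +$595.33 → $2,124.35
  Jul: +$595.33 − $2,719.68 → $0.00
Lowest trial balance = -$852.30 (Jan)
Initial deposit = cushion − low point = $1,190.66 − (-$852.30) = $2,042.96

$2,042.96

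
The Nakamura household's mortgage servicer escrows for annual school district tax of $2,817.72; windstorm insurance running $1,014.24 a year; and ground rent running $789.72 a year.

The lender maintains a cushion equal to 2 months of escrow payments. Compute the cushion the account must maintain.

School district tax — $2,817.72 annually
Windstorm insurance — $1,014.24 annually
Ground rent — $789.72 annually
Total annual escrow = $2,817.72 + $1,014.24 + $789.72 = $4,621.68
Monthly = $4,621.68 / 12 = $385.14
Required cushion = 2 × $385.14 = $770.28

$770.28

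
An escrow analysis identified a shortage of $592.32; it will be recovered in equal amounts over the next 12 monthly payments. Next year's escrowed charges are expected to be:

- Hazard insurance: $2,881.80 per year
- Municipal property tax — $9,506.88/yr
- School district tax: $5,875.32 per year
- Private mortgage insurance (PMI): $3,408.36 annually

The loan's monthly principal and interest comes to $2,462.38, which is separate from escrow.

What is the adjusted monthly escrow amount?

Hazard insurance — $2,881.80/yr
Municipal property tax — $9,506.88/yr
School district tax — $5,875.32/yr
Private mortgage insurance (PMI) — $3,408.36/yr
Annual escrow total = $21,672.36
Per month = $21,672.36 / 12 = $1,806.03
Shortage per month = $592.32 ÷ 12 = $49.36
Adjusted monthly = $1,806.03 + $49.36 = $1,855.39

$1,855.39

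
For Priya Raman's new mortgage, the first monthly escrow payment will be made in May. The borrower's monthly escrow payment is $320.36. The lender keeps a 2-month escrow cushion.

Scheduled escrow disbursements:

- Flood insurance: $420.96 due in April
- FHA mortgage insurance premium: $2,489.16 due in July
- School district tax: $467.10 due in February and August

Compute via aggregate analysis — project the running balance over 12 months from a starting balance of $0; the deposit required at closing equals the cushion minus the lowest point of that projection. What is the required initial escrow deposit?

$2,315.54

Cushion = 2 × $320.36 = $640.72
Trial balance (start $0, +$320.36 each month, − disbursements):
  May: +$320.36 → $320.36
  Jun: +$320.36 → $640.72
  Jul: +$320.36 − $2,489.16 → -$1,528.08
  Aug: +$320.36 − $467.10 → -$1,674.82
  Sep: +$320.36 → -$1,354.46
  Oct: +$320.36 → -$1,034.10
  Nov: +$320.36 → -$713.74
  Dec: +$320.36 → -$393.38
  Jan: +$320.36 → -$73.02
  Feb: +$320.36 − $467.10 → -$219.76
  Mar: +$320.36 → $100.60
  Apr: +$320.36 − $420.96 → $0.00
Lowest trial balance = -$1,674.82 (Aug)
Initial deposit = cushion − low point = $640.72 − (-$1,674.82) = $2,315.54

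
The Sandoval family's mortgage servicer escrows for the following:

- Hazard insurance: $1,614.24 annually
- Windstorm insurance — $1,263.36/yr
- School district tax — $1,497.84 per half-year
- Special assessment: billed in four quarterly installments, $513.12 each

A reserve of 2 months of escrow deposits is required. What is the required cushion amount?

Hazard insurance = $1,614.24/yr
Windstorm insurance = $1,263.36/yr
School district tax = $1,497.84 × 2 = $2,995.68/yr
Special assessment = $513.12 × 4 = $2,052.48/yr
Combined annual = $1,614.24 + $1,263.36 + $2,995.68 + $2,052.48 = $7,925.76
Base monthly escrow = $7,925.76 / 12 = $660.48
Required cushion = 2 × $660.48 = $1,320.96

$1,320.96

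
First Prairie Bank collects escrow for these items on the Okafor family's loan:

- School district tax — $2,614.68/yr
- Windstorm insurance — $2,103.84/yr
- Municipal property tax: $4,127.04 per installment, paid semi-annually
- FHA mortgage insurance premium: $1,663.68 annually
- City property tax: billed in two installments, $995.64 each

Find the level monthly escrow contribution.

School district tax = $2,614.68 annually
Windstorm insurance = $2,103.84 annually
Municipal property tax = $4,127.04 × 2 = $8,254.08 annually
FHA mortgage insurance premium = $1,663.68 annually
City property tax = $995.64 × 2 = $1,991.28 annually
Yearly total = $16,627.56
Base monthly escrow = $16,627.56 / 12 = $1,385.63

$1,385.63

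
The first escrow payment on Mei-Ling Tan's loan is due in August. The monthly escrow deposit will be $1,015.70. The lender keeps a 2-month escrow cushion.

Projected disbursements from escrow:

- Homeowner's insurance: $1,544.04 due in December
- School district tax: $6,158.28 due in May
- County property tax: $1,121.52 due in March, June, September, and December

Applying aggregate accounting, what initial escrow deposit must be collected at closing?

Cushion = 2 × $1,015.70 = $2,031.40
Trial balance (start $0, +$1,015.70 each month, − disbursements):
  Aug: +$1,015.70 → $1,015.70
  Sep: +$1,015.70 − $1,121.52 → $909.88
  Oct: +$1,015.70 → $1,925.58
  Nov: +$1,015.70 → $2,941.28
  Dec: +$1,015.70 − $2,665.56 → $1,291.42
  Jan: +$1,015.70 → $2,307.12
  Feb: +$1,015.70 → $3,322.82
  Mar: +$1,015.70 − $1,121.52 → $3,217.00
  Apr: +$1,015.70 → $4,232.70
  May: +$1,015.70 − $6,158.28 → -$909.88
  Jun: +$1,015.70 − $1,121.52 → -$1,015.70
  Jul: +$1,015.70 → $0.00
Lowest trial balance = -$1,015.70 (Jun)
Initial deposit = cushion − low point = $2,031.40 − (-$1,015.70) = $3,047.10

$3,047.10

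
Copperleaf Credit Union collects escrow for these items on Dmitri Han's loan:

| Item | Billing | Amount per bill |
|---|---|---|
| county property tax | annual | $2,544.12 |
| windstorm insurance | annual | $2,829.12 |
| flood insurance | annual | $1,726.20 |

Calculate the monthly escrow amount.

County property tax = $2,544.12/yr
Windstorm insurance = $2,829.12/yr
Flood insurance = $1,726.20/yr
Yearly total = $2,544.12 + $2,829.12 + $1,726.20 = $7,099.44
Per month = $7,099.44 / 12 = $591.62

$591.62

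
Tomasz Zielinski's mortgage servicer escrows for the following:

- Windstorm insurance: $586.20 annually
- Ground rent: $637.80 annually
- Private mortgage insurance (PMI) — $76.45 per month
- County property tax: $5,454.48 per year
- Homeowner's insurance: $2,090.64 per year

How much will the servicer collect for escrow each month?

Windstorm insurance: $586.20 annually
Ground rent: $637.80 annually
Private mortgage insurance (PMI): $76.45 × 12 = $917.40 annually
County property tax: $5,454.48 annually
Homeowner's insurance: $2,090.64 annually
Yearly total = $9,686.52
Monthly = $9,686.52 ÷ 12 = $807.21

$807.21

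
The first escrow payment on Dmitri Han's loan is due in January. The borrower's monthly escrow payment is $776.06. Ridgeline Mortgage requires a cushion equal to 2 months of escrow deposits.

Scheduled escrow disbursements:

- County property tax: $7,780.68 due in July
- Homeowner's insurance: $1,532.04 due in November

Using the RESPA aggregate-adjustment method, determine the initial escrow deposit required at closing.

$3,900.38

Cushion = 2 × $776.06 = $1,552.12
Trial balance (start $0, +$776.06 each month, − disbursements):
  Jan: +$776.06 → $776.06
  Feb: +$776.06 → $1,552.12
  Mar: +$776.06 → $2,328.18
  Apr: +$776.06 → $3,104.24
  May: +$776.06 → $3,880.30
  Jun: +$776.06 → $4,656.36
  Jul: +$776.06 − $7,780.68 → -$2,348.26
  Aug: +$776.06 → -$1,572.20
  Sep: +$776.06 → -$796.14
  Oct: +$776.06 → -$20.08
  Nov: +$776.06 − $1,532.04 → -$776.06
  Dec: +$776.06 → $0.00
Lowest trial balance = -$2,348.26 (Jul)
Initial deposit = cushion − low point = $1,552.12 − (-$2,348.26) = $3,900.38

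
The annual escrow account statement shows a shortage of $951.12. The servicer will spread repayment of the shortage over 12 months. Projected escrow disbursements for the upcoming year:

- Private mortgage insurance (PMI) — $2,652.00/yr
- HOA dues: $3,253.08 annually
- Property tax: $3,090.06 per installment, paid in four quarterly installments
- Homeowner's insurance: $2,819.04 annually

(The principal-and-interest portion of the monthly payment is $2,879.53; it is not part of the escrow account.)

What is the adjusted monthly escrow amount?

$1,836.29

Private mortgage insurance (PMI): $2,652.00/yr
HOA dues: $3,253.08/yr
Property tax: $3,090.06 × 4 = $12,360.24/yr
Homeowner's insurance: $2,819.04/yr
Total annual escrow = $21,084.36
Base monthly escrow = $21,084.36 ÷ 12 = $1,757.03
Shortage per month = $951.12 ÷ 12 = $79.26
Adjusted monthly = $1,757.03 + $79.26 = $1,836.29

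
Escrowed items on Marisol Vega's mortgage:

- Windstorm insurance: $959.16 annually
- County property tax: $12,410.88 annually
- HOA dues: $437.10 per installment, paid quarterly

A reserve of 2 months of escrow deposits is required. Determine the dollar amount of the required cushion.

Windstorm insurance — $959.16 annually
County property tax — $12,410.88 annually
HOA dues — $437.10 × 4 = $1,748.40 annually
Yearly total = $959.16 + $12,410.88 + $1,748.40 = $15,118.44
Per month = $15,118.44 ÷ 12 = $1,259.87
Required cushion = 2 × $1,259.87 = $2,519.74

$2,519.74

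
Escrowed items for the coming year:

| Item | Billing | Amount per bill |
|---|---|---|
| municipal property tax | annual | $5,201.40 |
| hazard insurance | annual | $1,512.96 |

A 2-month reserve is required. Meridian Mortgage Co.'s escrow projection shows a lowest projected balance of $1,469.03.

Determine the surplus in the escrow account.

$349.97

Municipal property tax = $5,201.40 per year
Hazard insurance = $1,512.96 per year
Combined annual = $5,201.40 + $1,512.96 = $6,714.36
Base monthly escrow = $6,714.36 / 12 = $559.53
Cushion = 2 × $559.53 = $1,119.06
Surplus = $1,469.03 − $1,119.06 = $349.97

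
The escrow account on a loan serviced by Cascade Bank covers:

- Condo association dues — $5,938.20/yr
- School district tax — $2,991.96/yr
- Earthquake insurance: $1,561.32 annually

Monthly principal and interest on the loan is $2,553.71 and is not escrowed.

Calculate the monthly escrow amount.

$874.29

Condo association dues — $5,938.20 annually
School district tax — $2,991.96 annually
Earthquake insurance — $1,561.32 annually
Combined annual = $5,938.20 + $2,991.96 + $1,561.32 = $10,491.48
Per month = $10,491.48 / 12 = $874.29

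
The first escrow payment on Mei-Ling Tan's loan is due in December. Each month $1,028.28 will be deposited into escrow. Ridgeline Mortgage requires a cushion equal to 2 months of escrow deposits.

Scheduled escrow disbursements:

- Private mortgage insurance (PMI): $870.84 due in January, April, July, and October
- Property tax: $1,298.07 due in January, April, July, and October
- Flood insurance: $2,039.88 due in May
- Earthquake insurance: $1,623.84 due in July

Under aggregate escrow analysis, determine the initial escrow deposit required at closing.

$4,000.77

Cushion = 2 × $1,028.28 = $2,056.56
Trial balance (start $0, +$1,028.28 each month, − disbursements):
  Dec: +$1,028.28 → $1,028.28
  Jan: +$1,028.28 − $2,168.91 → -$112.35
  Feb: +$1,028.28 → $915.93
  Mar: +$1,028.28 → $1,944.21
  Apr: +$1,028.28 − $2,168.91 → $803.58
  May: +$1,028.28 − $2,039.88 → -$208.02
  Jun: +$1,028.28 → $820.26
  Jul: +$1,028.28 − $3,792.75 → -$1,944.21
  Aug: +$1,028.28 → -$915.93
  Sep: +$1,028.28 → $112.35
  Oct: +$1,028.28 − $2,168.91 → -$1,028.28
  Nov: +$1,028.28 → $0.00
Lowest trial balance = -$1,944.21 (Jul)
Initial deposit = cushion − low point = $2,056.56 − (-$1,944.21) = $4,000.77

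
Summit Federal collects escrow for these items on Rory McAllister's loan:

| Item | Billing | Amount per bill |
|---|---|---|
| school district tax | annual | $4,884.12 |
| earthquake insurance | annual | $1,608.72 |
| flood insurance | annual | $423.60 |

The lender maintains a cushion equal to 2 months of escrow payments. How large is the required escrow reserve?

$1,152.74

School district tax: $4,884.12
Earthquake insurance: $1,608.72
Flood insurance: $423.60
Total annual escrow = $4,884.12 + $1,608.72 + $423.60 = $6,916.44
Monthly = $6,916.44 / 12 = $576.37
Required cushion = 2 × $576.37 = $1,152.74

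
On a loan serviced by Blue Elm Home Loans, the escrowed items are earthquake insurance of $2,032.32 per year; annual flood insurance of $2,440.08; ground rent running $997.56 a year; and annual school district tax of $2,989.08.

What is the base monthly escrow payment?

$704.92

Earthquake insurance: $2,032.32/yr
Flood insurance: $2,440.08/yr
Ground rent: $997.56/yr
School district tax: $2,989.08/yr
Yearly total = $8,459.04
Per month = $8,459.04 ÷ 12 = $704.92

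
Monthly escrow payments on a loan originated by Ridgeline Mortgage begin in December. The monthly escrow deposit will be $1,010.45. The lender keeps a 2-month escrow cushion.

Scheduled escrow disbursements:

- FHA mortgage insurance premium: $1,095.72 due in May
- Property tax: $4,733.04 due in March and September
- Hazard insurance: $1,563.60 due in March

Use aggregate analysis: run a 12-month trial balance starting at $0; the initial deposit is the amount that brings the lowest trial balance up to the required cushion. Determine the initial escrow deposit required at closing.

Cushion = 2 × $1,010.45 = $2,020.90
Trial balance (start $0, +$1,010.45 each month, − disbursements):
  Dec: +$1,010.45 → $1,010.45
  Jan: +$1,010.45 → $2,020.90
  Feb: +$1,010.45 → $3,031.35
  Mar: +$1,010.45 − $6,296.64 → -$2,254.84
  Apr: +$1,010.45 → -$1,244.39
  May: +$1,010.45 − $1,095.72 → -$1,329.66
  Jun: +$1,010.45 → -$319.21
  Jul: +$1,010.45 → $691.24
  Aug: +$1,010.45 → $1,701.69
  Sep: +$1,010.45 − $4,733.04 → -$2,020.90
  Oct: +$1,010.45 → -$1,010.45
  Nov: +$1,010.45 → $0.00
Lowest trial balance = -$2,254.84 (Mar)
Initial deposit = cushion − low point = $2,020.90 − (-$2,254.84) = $4,275.74

$4,275.74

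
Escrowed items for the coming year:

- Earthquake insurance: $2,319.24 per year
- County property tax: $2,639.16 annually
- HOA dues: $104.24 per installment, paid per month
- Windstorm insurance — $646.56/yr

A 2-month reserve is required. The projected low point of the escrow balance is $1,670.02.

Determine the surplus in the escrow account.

$527.38

Earthquake insurance: $2,319.24 per year
County property tax: $2,639.16 per year
HOA dues: $104.24 × 12 = $1,250.88 per year
Windstorm insurance: $646.56 per year
Annual escrow total = $2,319.24 + $2,639.16 + $1,250.88 + $646.56 = $6,855.84
Per month = $6,855.84 ÷ 12 = $571.32
Required cushion = 2 × $571.32 = $1,142.64
Excess over cushion: $1,670.02 − $1,142.64 = $527.38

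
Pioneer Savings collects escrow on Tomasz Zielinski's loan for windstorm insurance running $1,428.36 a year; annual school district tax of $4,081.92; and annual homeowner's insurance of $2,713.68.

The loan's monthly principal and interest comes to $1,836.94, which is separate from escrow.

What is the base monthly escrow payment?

Windstorm insurance: $1,428.36/yr
School district tax: $4,081.92/yr
Homeowner's insurance: $2,713.68/yr
Yearly total = $8,223.96
Monthly = $8,223.96 ÷ 12 = $685.33

$685.33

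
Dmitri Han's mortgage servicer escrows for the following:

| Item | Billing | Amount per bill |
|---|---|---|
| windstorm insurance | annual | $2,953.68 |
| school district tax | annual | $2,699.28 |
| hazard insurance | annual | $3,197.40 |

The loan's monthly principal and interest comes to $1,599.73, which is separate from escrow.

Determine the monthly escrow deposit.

Windstorm insurance: $2,953.68
School district tax: $2,699.28
Hazard insurance: $3,197.40
Total annual escrow = $8,850.36
Base monthly escrow = $8,850.36 / 12 = $737.53

$737.53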